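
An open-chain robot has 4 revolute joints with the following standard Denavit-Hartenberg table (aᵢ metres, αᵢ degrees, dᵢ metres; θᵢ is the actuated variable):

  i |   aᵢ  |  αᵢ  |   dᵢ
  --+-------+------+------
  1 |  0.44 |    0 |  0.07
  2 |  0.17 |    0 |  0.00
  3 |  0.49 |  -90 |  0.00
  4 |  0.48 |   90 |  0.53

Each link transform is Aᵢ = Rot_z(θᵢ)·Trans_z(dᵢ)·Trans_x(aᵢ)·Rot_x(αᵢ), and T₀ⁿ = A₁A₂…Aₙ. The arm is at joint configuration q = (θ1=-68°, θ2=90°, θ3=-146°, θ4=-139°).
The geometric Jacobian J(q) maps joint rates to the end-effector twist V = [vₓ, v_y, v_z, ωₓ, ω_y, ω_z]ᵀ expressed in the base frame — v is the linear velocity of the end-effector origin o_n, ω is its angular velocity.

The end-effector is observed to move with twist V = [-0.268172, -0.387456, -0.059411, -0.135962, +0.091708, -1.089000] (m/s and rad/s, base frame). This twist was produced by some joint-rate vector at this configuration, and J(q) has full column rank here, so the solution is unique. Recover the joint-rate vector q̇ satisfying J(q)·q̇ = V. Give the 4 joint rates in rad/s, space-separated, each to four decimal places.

0.2720 -0.7440 -0.6170 -0.1640

o_n = [0.6904, -0.7466, 0.3849]
J₁: ẑ×o_n = [0.7466, 0.6904, -0.0000], ω = ẑ
J2: z=[0.0000, 0.0000, 1.0000] o=[0.1648, -0.4080, 0.0700] → [0.3386, 0.5256, -0.0000, 0.0000, 0.0000, 1.0000]
J3: z=[0.0000, 0.0000, 1.0000] o=[0.3224, -0.3443, 0.0700] → [0.4023, 0.3680, -0.0000, 0.0000, 0.0000, 1.0000]
J4: z=[0.8290, -0.5592, 0.0000] o=[0.0484, -0.7505, 0.0700] → [-0.1761, -0.2611, 0.3623, 0.8290, -0.5592, 0.0000]
q̇ = J⁺·V = [0.2720, -0.7440, -0.6170, -0.1640]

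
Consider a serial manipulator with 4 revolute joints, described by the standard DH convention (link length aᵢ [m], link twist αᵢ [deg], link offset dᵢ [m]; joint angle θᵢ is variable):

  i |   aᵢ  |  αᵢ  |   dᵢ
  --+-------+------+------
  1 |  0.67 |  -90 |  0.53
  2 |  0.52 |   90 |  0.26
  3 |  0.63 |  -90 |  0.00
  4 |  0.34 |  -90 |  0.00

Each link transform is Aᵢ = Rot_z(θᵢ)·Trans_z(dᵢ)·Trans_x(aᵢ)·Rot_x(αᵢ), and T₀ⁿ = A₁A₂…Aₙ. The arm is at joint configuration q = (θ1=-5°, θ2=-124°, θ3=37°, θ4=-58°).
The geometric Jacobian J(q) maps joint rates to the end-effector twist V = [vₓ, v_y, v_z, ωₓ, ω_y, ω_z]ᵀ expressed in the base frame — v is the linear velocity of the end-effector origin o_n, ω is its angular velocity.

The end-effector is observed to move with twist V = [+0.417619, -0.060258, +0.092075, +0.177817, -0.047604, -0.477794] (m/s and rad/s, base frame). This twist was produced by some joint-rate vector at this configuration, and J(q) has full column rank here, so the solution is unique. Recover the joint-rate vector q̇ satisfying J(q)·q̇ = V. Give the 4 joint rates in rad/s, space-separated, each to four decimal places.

o_n = [-0.1556, 0.7640, 1.3363]
J₁: ẑ×o_n = [-0.7640, -0.1556, 0.0000], ω = ẑ
J2: z=[0.0872, 0.9962, 0.0000] o=[0.6675, -0.0584, 0.5300] → [0.8032, -0.0703, 0.8916, 0.0872, 0.9962, 0.0000]
J3: z=[-0.8259, 0.0723, -0.5592] o=[0.4004, 0.2260, 0.9611] → [0.3280, 0.6208, -0.4042, -0.8259, 0.0723, -0.5592]
J4: z=[0.4049, 0.7663, -0.4989] o=[0.1532, 0.6282, 1.3782] → [0.0356, 0.1711, 0.2917, 0.4049, 0.7663, -0.4989]
q̇ = J⁺·V = [-0.6400, 0.0120, -0.2410, -0.0550]

-0.6400 0.0120 -0.2410 -0.0550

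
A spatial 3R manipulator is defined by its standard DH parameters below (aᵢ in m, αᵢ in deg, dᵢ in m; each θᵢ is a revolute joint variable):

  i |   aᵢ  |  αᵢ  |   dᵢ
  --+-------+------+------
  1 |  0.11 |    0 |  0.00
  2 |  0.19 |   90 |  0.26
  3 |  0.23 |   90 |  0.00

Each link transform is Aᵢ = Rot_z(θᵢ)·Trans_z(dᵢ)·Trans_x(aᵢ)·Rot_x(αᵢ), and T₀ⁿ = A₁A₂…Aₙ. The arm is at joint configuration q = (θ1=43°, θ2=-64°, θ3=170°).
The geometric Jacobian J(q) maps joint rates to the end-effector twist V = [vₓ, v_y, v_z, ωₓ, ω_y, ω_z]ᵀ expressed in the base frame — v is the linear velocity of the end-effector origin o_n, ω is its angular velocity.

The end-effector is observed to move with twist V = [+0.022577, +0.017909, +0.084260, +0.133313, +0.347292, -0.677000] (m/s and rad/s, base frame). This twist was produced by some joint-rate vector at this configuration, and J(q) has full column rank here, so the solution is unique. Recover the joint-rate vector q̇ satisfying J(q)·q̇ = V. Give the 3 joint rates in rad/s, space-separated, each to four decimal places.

o_n = [0.0464, 0.0881, 0.2999]
J₁: ẑ×o_n = [-0.0881, 0.0464, 0.0000], ω = ẑ
J2: z=[0.0000, 0.0000, 1.0000] o=[0.0804, 0.0750, 0.0000] → [-0.0131, -0.0341, 0.0000, 0.0000, 0.0000, 1.0000]
J3: z=[-0.3584, -0.9336, 0.0000] o=[0.2578, 0.0069, 0.2600] → [-0.0373, 0.0143, -0.2265, -0.3584, -0.9336, 0.0000]
q̇ = J⁺·V = [0.0020, -0.6790, -0.3720]

0.0020 -0.6790 -0.3720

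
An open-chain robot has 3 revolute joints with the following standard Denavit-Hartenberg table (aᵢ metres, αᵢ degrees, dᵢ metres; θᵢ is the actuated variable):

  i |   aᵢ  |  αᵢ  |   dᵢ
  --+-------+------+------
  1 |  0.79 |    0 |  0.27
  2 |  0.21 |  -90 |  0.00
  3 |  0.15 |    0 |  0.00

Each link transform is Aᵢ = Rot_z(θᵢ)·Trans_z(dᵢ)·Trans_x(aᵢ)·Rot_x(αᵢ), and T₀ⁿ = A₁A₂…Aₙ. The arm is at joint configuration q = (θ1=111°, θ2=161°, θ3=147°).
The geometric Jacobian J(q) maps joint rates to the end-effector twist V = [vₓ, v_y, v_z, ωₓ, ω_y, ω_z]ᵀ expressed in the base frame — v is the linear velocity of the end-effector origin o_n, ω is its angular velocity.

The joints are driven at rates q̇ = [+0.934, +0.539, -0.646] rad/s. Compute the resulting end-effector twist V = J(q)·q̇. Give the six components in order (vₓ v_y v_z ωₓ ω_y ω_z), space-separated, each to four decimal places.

o_n = [-0.2802, 0.6534, 0.1883]
J₁: ẑ×o_n = [-0.6534, -0.2802, 0.0000], ω = ẑ
J2: z=[0.0000, 0.0000, 1.0000] o=[-0.2831, 0.7375, 0.2700] → [0.0841, 0.0029, -0.0000, 0.0000, 0.0000, 1.0000]
J3: z=[0.9994, 0.0349, 0.0000] o=[-0.2758, 0.5277, 0.2700] → [-0.0029, 0.0816, 0.1258, 0.9994, 0.0349, 0.0000]
V = J·q̇ = [-0.5631, -0.3128, -0.0813, -0.6456, -0.0225, 1.4730]

-0.5631 -0.3128 -0.0813 -0.6456 -0.0225 1.4730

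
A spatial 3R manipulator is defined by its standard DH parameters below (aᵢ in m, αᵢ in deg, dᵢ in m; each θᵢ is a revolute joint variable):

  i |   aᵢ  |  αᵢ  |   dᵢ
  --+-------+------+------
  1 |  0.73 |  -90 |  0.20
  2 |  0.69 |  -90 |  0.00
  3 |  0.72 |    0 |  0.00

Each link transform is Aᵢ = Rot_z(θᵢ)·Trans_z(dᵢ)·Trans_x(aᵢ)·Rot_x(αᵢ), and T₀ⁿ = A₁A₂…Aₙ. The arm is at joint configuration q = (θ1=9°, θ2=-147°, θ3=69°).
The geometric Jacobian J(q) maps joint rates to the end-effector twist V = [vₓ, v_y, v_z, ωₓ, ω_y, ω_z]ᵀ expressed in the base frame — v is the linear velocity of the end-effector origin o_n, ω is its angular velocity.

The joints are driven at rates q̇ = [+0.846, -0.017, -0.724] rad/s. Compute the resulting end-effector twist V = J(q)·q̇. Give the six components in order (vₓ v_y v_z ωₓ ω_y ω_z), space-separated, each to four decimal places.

0.1293 0.1539 0.2515 -0.3868 -0.0785 0.2388

o_n = [0.0409, -0.6741, 0.7163]
J₁: ẑ×o_n = [0.6741, 0.0409, -0.0000], ω = ẑ
J2: z=[-0.1564, 0.9877, 0.0000] o=[0.7210, 0.1142, 0.2000] → [0.5100, 0.0808, 0.7951, -0.1564, 0.9877, 0.0000]
J3: z=[0.5379, 0.0852, 0.8387] o=[0.1495, 0.0237, 0.5758] → [0.5972, -0.1667, -0.3661, 0.5379, 0.0852, 0.8387]
V = J·q̇ = [0.1293, 0.1539, 0.2515, -0.3868, -0.0785, 0.2388]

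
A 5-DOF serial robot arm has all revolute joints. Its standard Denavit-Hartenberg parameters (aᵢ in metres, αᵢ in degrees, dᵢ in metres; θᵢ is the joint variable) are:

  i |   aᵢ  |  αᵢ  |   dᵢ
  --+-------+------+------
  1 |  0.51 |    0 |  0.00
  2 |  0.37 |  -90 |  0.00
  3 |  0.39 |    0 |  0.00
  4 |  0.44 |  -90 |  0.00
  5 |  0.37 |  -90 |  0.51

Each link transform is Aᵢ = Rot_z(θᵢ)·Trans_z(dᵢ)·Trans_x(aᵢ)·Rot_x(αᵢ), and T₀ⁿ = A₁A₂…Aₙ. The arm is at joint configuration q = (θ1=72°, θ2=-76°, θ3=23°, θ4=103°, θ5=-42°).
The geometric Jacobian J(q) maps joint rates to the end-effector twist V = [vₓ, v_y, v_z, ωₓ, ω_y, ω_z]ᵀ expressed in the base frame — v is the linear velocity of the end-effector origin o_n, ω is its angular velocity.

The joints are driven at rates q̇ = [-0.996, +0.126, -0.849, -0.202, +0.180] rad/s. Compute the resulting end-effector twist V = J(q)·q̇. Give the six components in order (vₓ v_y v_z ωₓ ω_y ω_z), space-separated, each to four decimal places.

o_n = [0.0713, 0.7393, -0.4310]
J₁: ẑ×o_n = [-0.7393, 0.0713, 0.0000], ω = ẑ
J2: z=[0.0000, 0.0000, 1.0000] o=[0.1576, 0.4850, 0.0000] → [-0.2542, -0.0863, 0.0000, 0.0000, 0.0000, 1.0000]
J3: z=[0.0698, 0.9976, 0.0000] o=[0.5267, 0.4592, 0.0000] → [-0.4300, 0.0301, 0.4738, 0.0698, 0.9976, 0.0000]
J4: z=[0.0698, 0.9976, 0.0000] o=[0.8848, 0.4342, -0.1524] → [-0.2780, 0.0194, 0.8328, 0.0698, 0.9976, 0.0000]
J5: z=[-0.8070, 0.0564, 0.5878] o=[0.6268, 0.4522, -0.5084] → [-0.1643, -0.2641, -0.2003, -0.8070, 0.0564, 0.5878]
V = J·q̇ = [1.0959, -0.1589, -0.6066, -0.2186, -1.0383, -0.7642]

1.0959 -0.1589 -0.6066 -0.2186 -1.0383 -0.7642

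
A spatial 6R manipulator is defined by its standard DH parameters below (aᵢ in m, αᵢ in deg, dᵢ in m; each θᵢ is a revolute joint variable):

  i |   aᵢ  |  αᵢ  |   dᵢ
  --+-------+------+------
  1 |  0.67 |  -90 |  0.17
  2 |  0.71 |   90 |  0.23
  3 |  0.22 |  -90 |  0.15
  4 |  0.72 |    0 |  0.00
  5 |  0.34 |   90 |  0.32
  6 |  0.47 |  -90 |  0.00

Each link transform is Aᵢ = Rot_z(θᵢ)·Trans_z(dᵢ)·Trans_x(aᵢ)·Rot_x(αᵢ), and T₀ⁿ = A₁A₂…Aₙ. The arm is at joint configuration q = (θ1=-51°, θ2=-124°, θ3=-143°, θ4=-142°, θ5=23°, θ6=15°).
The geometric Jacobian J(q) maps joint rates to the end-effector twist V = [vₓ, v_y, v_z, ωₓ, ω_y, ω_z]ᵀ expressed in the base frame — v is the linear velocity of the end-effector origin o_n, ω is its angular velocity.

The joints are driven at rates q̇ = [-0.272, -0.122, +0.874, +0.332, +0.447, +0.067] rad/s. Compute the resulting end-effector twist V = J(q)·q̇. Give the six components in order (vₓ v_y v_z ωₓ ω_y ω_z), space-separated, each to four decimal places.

o_n = [-0.5523, 1.1873, 0.7437]
J₁: ẑ×o_n = [-1.1873, -0.5523, 0.0000], ω = ẑ
J2: z=[0.7771, 0.6293, 0.0000] o=[0.4216, -0.5207, 0.1700] → [0.3611, -0.4459, 1.9403, 0.7771, 0.6293, 0.0000]
J3: z=[-0.5217, 0.6443, -0.5592] o=[0.3505, -0.0674, 0.7586] → [0.6920, 0.4971, -0.0730, -0.5217, 0.6443, -0.5592]
J4: z=[-0.8324, -0.2411, 0.4989] o=[0.2312, -0.1304, 0.5291] → [-0.7092, -0.2122, -1.2858, -0.8324, -0.2411, 0.4989]
J5: z=[-0.8324, -0.2411, 0.4989] o=[0.1058, 0.5670, 0.6569] → [-0.3304, -0.2560, -0.6750, -0.8324, -0.2411, 0.4989]
J6: z=[0.4162, 0.3224, 0.8502] o=[-0.2849, 0.8010, 0.7594] → [-0.3334, -0.2208, 0.2470, 0.4162, 0.3224, 0.8502]
V = J·q̇ = [0.4782, 0.4394, -1.0126, -1.1714, 0.3201, -0.3151]

0.4782 0.4394 -1.0126 -1.1714 0.3201 -0.3151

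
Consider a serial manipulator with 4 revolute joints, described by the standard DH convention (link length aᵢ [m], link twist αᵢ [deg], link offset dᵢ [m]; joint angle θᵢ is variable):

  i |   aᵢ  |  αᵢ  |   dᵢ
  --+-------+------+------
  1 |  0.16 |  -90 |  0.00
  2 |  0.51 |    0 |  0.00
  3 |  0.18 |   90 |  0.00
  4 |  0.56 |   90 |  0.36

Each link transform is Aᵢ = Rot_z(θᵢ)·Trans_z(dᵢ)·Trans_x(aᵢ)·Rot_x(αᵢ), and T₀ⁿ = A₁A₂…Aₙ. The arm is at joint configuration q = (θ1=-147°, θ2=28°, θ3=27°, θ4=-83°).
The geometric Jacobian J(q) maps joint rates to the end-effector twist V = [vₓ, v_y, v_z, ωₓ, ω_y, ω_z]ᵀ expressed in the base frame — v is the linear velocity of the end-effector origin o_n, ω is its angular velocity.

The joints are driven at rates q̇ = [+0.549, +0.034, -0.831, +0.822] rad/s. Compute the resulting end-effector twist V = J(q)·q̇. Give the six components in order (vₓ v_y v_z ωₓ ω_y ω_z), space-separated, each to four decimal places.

-0.1230 -0.8325 -0.0411 -0.9988 0.3017 1.0205

o_n = [-1.1813, -0.1044, -0.2363]
J₁: ẑ×o_n = [0.1044, -1.1813, 0.0000], ω = ẑ
J2: z=[0.5446, -0.8387, 0.0000] o=[-0.1342, -0.0871, 0.0000] → [0.1982, 0.1287, -0.8876, 0.5446, -0.8387, 0.0000]
J3: z=[0.5446, -0.8387, 0.0000] o=[-0.5118, -0.3324, -0.2394] → [-0.0026, -0.0017, -0.4373, 0.5446, -0.8387, 0.0000]
J4: z=[-0.6870, -0.4461, 0.5736] o=[-0.5984, -0.3886, -0.3869] → [-0.2302, -0.2309, -0.4553, -0.6870, -0.4461, 0.5736]
V = J·q̇ = [-0.1230, -0.8325, -0.0411, -0.9988, 0.3017, 1.0205]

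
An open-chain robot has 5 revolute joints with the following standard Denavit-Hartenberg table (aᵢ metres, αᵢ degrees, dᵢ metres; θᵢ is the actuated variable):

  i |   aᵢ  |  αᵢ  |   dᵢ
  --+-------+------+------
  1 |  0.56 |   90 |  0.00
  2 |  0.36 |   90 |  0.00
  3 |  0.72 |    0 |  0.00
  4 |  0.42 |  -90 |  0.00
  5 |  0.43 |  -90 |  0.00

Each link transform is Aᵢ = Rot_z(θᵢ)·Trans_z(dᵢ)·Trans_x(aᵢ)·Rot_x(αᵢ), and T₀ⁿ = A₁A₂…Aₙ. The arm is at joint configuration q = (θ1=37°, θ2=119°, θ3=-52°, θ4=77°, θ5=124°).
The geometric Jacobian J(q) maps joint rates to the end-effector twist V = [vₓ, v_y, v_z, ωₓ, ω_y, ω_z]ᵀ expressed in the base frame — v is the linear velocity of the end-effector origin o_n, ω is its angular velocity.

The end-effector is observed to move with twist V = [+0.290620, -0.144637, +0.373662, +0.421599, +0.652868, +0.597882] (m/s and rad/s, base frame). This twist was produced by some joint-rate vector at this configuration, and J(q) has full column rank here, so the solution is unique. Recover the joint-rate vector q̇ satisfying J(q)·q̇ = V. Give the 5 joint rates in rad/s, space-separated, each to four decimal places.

o_n = [-0.4716, 0.2601, 0.6721]
J₁: ẑ×o_n = [-0.2601, -0.4716, 0.0000], ω = ẑ
J2: z=[0.6018, -0.7986, 0.0000] o=[0.4472, 0.3370, 0.0000] → [-0.5367, -0.4045, -0.7801, 0.6018, -0.7986, 0.0000]
J3: z=[0.6985, 0.5264, 0.4848] o=[0.3078, 0.2320, 0.3149] → [0.1744, -0.6274, 0.4299, 0.6985, 0.5264, 0.4848]
J4: z=[0.6985, 0.5264, 0.4848] o=[-0.2052, 0.5558, 0.7026] → [0.1273, -0.1078, -0.0664, 0.6985, 0.5264, 0.4848]
J5: z=[0.7091, -0.6005, -0.3696] o=[-0.2458, 0.3030, 1.0355] → [0.2024, 0.3412, -0.1660, 0.7091, -0.6005, -0.3696]
q̇ = J⁺·V = [0.2640, -0.4000, 0.2800, 0.5200, 0.1460]

0.2640 -0.4000 0.2800 0.5200 0.1460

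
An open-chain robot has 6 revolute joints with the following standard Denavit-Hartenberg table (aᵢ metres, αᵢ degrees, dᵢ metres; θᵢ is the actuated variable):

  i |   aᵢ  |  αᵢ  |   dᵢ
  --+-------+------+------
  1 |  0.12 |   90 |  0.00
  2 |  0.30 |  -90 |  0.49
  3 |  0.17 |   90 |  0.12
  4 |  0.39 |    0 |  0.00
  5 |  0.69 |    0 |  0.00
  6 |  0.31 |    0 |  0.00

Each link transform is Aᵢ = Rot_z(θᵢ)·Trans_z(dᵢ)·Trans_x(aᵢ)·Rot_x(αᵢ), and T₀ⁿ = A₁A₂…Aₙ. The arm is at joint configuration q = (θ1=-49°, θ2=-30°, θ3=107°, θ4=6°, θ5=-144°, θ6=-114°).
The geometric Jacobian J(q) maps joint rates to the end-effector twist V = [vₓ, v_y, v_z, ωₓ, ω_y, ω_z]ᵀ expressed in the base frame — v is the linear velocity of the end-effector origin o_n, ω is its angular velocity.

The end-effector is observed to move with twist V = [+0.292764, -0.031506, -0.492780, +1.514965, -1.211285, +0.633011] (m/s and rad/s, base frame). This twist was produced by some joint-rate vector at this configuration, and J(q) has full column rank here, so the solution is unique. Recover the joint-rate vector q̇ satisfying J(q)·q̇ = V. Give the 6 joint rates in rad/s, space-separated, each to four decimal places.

o_n = [-0.1508, -0.6473, -0.1627]
J₁: ẑ×o_n = [0.6473, -0.1508, 0.0000], ω = ẑ
J2: z=[-0.7547, -0.6561, 0.0000] o=[0.0787, -0.0906, 0.0000] → [0.1067, -0.1228, 0.2696, -0.7547, -0.6561, 0.0000]
J3: z=[0.3280, -0.3774, 0.8660] o=[-0.1206, -0.6081, -0.1500] → [0.0387, -0.0220, -0.0242, 0.3280, -0.3774, 0.8660]
J4: z=[0.7640, -0.4332, -0.4782] o=[0.0132, -0.5143, -0.0212] → [-0.0023, 0.1865, -0.1727, 0.7640, -0.4332, -0.4782]
J5: z=[0.7640, -0.4332, -0.4782] o=[0.2421, -0.2122, 0.0708] → [-0.1069, 0.3662, -0.5026, 0.7640, -0.4332, -0.4782]
J6: z=[0.7640, -0.4332, -0.4782] o=[-0.1943, -0.4576, -0.4040] → [-0.1952, -0.2052, -0.1261, 0.7640, -0.4332, -0.4782]
q̇ = J⁺·V = [0.7670, 0.1770, 0.8380, 0.1490, 0.7610, 0.8880]

0.7670 0.1770 0.8380 0.1490 0.7610 0.8880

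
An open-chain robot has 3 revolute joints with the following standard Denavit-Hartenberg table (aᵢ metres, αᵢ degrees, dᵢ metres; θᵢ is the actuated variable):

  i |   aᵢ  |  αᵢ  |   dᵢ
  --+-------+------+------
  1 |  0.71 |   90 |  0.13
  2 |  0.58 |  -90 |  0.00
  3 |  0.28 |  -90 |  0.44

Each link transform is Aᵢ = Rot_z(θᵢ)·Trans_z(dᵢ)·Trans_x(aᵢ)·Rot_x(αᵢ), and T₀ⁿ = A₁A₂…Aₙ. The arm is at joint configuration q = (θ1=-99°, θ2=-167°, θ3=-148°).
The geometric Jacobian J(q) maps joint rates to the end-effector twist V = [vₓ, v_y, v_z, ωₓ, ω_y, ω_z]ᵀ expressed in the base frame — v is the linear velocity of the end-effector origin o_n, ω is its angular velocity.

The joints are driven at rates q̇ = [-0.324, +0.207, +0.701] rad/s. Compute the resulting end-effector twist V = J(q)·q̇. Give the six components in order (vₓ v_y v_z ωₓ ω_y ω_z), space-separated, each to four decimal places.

-0.3095 0.0943 -0.0720 -0.2291 -0.1234 -1.0070

o_n = [-0.2209, -0.4461, -0.3758]
J₁: ẑ×o_n = [0.4461, -0.2209, 0.0000], ω = ẑ
J2: z=[-0.9877, 0.1564, 0.0000] o=[-0.1111, -0.7013, 0.1300] → [-0.0791, -0.4996, -0.2348, -0.9877, 0.1564, 0.0000]
J3: z=[-0.0352, -0.2222, -0.9744] o=[-0.0227, -0.1431, -0.0005] → [-0.2119, 0.1799, -0.0334, -0.0352, -0.2222, -0.9744]
V = J·q̇ = [-0.3095, 0.0943, -0.0720, -0.2291, -0.1234, -1.0070]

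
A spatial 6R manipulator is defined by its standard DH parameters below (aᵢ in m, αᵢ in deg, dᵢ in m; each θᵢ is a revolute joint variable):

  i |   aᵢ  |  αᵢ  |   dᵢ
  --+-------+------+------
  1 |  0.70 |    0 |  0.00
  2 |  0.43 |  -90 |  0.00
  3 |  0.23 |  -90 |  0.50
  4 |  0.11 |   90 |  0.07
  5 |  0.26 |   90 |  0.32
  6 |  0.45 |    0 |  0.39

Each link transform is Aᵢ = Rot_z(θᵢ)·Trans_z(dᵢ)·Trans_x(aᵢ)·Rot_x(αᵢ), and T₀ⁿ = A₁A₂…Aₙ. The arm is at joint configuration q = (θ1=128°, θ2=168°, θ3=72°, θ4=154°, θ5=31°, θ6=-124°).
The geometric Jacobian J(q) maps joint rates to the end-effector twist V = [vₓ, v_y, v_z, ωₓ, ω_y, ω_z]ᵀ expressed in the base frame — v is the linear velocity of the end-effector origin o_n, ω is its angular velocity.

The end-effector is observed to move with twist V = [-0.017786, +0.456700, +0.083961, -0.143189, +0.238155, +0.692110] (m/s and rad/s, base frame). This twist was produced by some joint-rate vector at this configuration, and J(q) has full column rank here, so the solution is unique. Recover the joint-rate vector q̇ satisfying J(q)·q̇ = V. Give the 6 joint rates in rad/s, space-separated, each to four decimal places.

0.7670 0.2150 0.4960 0.4480 0.5510 0.1110

o_n = [0.2222, 0.1438, 0.1556]
J₁: ẑ×o_n = [-0.1438, 0.2222, 0.0000], ω = ẑ
J2: z=[0.0000, 0.0000, 1.0000] o=[-0.4310, 0.5516, 0.0000] → [0.4078, 0.6531, -0.0000, 0.0000, 0.0000, 1.0000]
J3: z=[0.8988, 0.4384, 0.0000] o=[-0.2425, 0.1651, 0.0000] → [0.0682, -0.1398, -0.2228, 0.8988, 0.4384, 0.0000]
J4: z=[-0.4169, 0.8548, -0.3090] o=[0.2381, 0.3204, -0.2187] → [0.2654, 0.1610, 0.0872, -0.4169, 0.8548, -0.3090]
J5: z=[-0.7484, -0.5158, -0.4169] o=[0.1522, 0.3866, -0.1463] → [-0.2569, 0.1968, 0.2178, -0.7484, -0.5158, -0.4169]
J6: z=[0.0917, -0.7031, 0.7051] o=[-0.2581, 0.3488, -0.1306] → [-0.0567, 0.3124, 0.3189, 0.0917, -0.7031, 0.7051]
q̇ = J⁺·V = [0.7670, 0.2150, 0.4960, 0.4480, 0.5510, 0.1110]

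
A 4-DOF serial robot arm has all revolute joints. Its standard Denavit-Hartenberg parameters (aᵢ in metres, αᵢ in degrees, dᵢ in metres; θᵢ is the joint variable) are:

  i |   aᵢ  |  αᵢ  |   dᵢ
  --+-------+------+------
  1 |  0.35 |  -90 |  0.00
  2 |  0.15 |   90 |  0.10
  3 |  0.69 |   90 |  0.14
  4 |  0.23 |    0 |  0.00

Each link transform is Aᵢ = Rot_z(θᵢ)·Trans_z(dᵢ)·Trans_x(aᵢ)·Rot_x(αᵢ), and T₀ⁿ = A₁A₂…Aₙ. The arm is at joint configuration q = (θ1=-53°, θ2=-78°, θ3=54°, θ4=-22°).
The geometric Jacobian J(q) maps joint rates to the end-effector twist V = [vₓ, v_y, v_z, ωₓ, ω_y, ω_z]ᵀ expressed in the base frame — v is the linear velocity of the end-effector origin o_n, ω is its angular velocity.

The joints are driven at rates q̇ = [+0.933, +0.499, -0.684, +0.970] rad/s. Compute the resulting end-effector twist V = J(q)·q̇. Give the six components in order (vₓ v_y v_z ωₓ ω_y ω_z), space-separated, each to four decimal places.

o_n = [0.9276, 0.1494, 0.6772]
J₁: ẑ×o_n = [-0.1494, 0.9276, 0.0000], ω = ẑ
J2: z=[0.7986, 0.6018, 0.0000] o=[0.2106, -0.2795, 0.0000] → [0.4076, -0.5409, -0.0889, 0.7986, 0.6018, 0.0000]
J3: z=[-0.5887, 0.7812, 0.2079] o=[0.3093, -0.2442, 0.1467] → [0.3326, 0.4409, -0.7148, -0.5887, 0.7812, 0.2079]
J4: z=[-0.3682, -0.4881, 0.7913] o=[0.7234, 0.1337, 0.5725] → [-0.0635, 0.2001, 0.0939, -0.3682, -0.4881, 0.7913]
V = J·q̇ = [-0.2251, 0.4881, 0.5356, 0.4440, -0.7075, 1.5584]

-0.2251 0.4881 0.5356 0.4440 -0.7075 1.5584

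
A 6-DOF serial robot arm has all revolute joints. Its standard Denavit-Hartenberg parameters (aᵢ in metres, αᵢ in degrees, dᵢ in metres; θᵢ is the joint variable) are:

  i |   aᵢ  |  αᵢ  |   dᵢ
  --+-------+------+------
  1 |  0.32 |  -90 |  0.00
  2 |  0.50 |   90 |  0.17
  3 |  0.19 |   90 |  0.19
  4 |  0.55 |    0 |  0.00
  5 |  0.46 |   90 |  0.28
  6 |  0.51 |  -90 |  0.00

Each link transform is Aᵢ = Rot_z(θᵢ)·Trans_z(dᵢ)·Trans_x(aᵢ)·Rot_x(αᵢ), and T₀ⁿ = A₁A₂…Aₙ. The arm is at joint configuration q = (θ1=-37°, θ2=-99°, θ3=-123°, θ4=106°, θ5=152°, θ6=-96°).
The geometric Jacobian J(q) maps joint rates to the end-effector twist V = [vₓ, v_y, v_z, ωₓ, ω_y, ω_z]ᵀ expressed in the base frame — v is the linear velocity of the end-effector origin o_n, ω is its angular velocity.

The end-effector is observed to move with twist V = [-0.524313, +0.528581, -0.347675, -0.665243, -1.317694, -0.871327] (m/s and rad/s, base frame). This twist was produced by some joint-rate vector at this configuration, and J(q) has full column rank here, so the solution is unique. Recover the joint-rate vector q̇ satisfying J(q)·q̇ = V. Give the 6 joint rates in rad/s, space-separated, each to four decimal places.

-0.8660 -0.5590 -0.0930 -0.1580 -0.2900 -0.7920

o_n = [-0.0358, 0.1334, 0.6567]
J₁: ẑ×o_n = [-0.1334, -0.0358, 0.0000], ω = ẑ
J2: z=[0.6018, 0.7986, 0.0000] o=[0.2556, -0.1926, 0.0000] → [0.5244, -0.3952, 0.4289, 0.6018, 0.7986, 0.0000]
J3: z=[-0.7888, 0.5944, -0.1564] o=[0.2954, -0.0097, 0.4938] → [0.1192, 0.1803, 0.0840, -0.7888, 0.5944, -0.1564]
J4: z=[0.4326, 0.3560, -0.8283] o=[0.0626, -0.0338, 0.3619] → [0.2434, -0.0460, 0.1074, 0.4326, 0.3560, -0.8283]
J5: z=[0.4326, 0.3560, -0.8283] o=[-0.2883, 0.3898, 0.3608] → [-0.1070, -0.3371, -0.2008, 0.4326, 0.3560, -0.8283]
J6: z=[0.2631, 0.8289, 0.4937] o=[0.2295, 0.2910, 0.2507] → [0.4143, -0.2378, 0.1785, 0.2631, 0.8289, 0.4937]
q̇ = J⁺·V = [-0.8660, -0.5590, -0.0930, -0.1580, -0.2900, -0.7920]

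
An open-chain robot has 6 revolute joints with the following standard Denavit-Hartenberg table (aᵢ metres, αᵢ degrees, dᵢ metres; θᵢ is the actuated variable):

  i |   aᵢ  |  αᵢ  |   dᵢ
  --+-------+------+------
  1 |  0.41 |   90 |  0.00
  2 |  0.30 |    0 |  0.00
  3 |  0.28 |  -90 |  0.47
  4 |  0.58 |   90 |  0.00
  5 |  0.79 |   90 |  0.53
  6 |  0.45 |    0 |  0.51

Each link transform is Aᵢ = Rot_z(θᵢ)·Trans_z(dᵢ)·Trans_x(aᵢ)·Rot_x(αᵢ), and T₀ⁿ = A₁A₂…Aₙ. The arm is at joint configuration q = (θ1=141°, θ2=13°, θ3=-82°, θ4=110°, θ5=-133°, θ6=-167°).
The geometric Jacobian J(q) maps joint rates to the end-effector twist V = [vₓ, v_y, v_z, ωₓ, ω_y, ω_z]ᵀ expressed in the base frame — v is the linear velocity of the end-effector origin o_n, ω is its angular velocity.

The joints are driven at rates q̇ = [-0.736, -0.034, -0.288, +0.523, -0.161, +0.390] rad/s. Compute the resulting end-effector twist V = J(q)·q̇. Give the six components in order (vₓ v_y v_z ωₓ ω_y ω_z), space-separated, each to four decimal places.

o_n = [-0.5821, 0.9270, -0.5480]
J₁: ẑ×o_n = [-0.9270, -0.5821, 0.0000], ω = ẑ
J2: z=[0.6293, 0.7771, 0.0000] o=[-0.3186, 0.2580, 0.0000] → [-0.4259, 0.3449, 0.6258, 0.6293, 0.7771, 0.0000]
J3: z=[0.6293, 0.7771, 0.0000] o=[-0.5458, 0.4420, 0.0675] → [-0.4783, 0.3873, 0.3334, 0.6293, 0.7771, 0.0000]
J4: z=[-0.7255, 0.5875, 0.3584] o=[-0.3280, 0.8704, -0.1939] → [-0.2283, -0.3480, 0.1082, -0.7255, 0.5875, 0.3584]
J5: z=[-0.4769, -0.0539, -0.8773] o=[-0.6157, 0.4021, -0.0087] → [0.4896, -0.2867, -0.2486, -0.4769, -0.0539, -0.8773]
J6: z=[-0.1320, 0.9912, 0.0109] o=[-0.1820, 0.4691, -0.8528] → [0.2971, 0.0359, 0.3361, -0.1320, 0.9912, 0.0109]
V = J·q̇ = [0.7522, 0.1833, 0.1104, -0.5568, 0.4523, -0.4031]

0.7522 0.1833 0.1104 -0.5568 0.4523 -0.4031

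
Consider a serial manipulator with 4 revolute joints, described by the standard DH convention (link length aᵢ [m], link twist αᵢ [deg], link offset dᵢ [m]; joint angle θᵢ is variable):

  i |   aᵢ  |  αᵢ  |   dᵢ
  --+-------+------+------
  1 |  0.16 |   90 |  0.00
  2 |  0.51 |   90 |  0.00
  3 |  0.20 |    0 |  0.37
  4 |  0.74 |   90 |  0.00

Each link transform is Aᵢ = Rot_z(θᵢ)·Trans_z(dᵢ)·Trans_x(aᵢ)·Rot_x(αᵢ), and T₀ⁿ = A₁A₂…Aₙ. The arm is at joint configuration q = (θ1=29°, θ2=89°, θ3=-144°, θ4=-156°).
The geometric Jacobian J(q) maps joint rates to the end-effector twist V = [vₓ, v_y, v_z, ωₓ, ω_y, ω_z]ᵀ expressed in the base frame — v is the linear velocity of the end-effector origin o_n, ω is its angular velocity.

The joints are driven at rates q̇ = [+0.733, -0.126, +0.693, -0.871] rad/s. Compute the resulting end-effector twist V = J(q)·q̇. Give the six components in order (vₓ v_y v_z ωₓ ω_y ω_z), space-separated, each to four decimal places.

0.1378 0.7345 0.1473 -0.2167 0.0239 0.7361

o_n = [0.7282, -0.1947, 0.7116]
J₁: ẑ×o_n = [0.1947, 0.7282, -0.0000], ω = ẑ
J2: z=[0.4848, -0.8746, 0.0000] o=[0.1399, 0.0776, 0.0000] → [-0.6224, -0.3450, 0.3825, 0.4848, -0.8746, 0.0000]
J3: z=[0.8745, 0.4847, -0.0175] o=[0.1477, 0.0819, 0.5099] → [0.0929, -0.1865, -0.5232, 0.8745, 0.4847, -0.0175]
J4: z=[0.8745, 0.4847, -0.0175] o=[0.4118, 0.3627, 0.3417] → [0.1696, -0.3290, -0.6408, 0.8745, 0.4847, -0.0175]
V = J·q̇ = [0.1378, 0.7345, 0.1473, -0.2167, 0.0239, 0.7361]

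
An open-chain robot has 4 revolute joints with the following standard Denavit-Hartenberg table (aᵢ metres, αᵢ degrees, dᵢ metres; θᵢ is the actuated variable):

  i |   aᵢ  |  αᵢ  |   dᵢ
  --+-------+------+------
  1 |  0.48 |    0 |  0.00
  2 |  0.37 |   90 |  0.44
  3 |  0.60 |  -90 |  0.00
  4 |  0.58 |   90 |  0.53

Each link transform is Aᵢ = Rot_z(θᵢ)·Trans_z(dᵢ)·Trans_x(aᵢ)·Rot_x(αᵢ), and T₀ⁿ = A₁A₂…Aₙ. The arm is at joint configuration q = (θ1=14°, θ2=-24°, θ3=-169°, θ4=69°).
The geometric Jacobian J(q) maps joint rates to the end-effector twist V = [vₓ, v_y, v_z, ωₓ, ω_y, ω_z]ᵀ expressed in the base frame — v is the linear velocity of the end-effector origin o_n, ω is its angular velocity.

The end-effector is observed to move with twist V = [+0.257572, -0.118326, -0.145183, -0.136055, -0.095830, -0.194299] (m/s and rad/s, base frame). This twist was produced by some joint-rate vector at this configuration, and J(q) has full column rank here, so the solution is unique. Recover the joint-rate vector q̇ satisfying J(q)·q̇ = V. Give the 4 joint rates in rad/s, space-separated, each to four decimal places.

-0.4580 -0.3400 0.1180 -0.6150

o_n = [0.2428, 0.7053, -0.2344]
J₁: ẑ×o_n = [-0.7053, 0.2428, 0.0000], ω = ẑ
J2: z=[0.0000, 0.0000, 1.0000] o=[0.4657, 0.1161, 0.0000] → [-0.5891, -0.2230, 0.0000, 0.0000, 0.0000, 1.0000]
J3: z=[-0.1736, -0.9848, 0.0000] o=[0.8301, 0.0519, 0.4400] → [0.6642, -0.1171, -0.6919, -0.1736, -0.9848, 0.0000]
J4: z=[0.1879, -0.0331, -0.9816] o=[0.2501, 0.1541, 0.3255] → [0.5595, 0.1124, 0.1033, 0.1879, -0.0331, -0.9816]
q̇ = J⁺·V = [-0.4580, -0.3400, 0.1180, -0.6150]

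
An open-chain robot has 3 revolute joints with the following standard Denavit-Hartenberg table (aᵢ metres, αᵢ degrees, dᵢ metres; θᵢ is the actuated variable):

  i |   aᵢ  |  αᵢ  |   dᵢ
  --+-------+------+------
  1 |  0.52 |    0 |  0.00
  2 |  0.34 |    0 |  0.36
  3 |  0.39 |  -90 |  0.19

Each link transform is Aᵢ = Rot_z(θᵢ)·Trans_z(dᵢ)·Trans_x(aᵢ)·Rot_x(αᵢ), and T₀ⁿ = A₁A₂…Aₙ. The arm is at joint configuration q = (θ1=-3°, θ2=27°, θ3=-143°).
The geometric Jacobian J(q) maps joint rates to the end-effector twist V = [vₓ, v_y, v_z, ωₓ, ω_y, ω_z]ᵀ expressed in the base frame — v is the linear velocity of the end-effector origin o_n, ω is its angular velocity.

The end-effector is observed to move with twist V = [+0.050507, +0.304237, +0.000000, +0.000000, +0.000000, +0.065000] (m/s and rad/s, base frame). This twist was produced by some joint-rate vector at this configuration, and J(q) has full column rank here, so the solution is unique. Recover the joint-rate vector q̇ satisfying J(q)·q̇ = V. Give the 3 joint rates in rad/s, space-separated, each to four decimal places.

0.6550 -0.7310 0.1410

o_n = [0.6408, -0.2300, 0.5500]
J₁: ẑ×o_n = [0.2300, 0.6408, -0.0000], ω = ẑ
J2: z=[0.0000, 0.0000, 1.0000] o=[0.5193, -0.0272, 0.0000] → [0.2028, 0.1215, -0.0000, 0.0000, 0.0000, 1.0000]
J3: z=[0.0000, 0.0000, 1.0000] o=[0.8299, 0.1111, 0.3600] → [0.3411, -0.1891, 0.0000, 0.0000, 0.0000, 1.0000]
q̇ = J⁺·V = [0.6550, -0.7310, 0.1410]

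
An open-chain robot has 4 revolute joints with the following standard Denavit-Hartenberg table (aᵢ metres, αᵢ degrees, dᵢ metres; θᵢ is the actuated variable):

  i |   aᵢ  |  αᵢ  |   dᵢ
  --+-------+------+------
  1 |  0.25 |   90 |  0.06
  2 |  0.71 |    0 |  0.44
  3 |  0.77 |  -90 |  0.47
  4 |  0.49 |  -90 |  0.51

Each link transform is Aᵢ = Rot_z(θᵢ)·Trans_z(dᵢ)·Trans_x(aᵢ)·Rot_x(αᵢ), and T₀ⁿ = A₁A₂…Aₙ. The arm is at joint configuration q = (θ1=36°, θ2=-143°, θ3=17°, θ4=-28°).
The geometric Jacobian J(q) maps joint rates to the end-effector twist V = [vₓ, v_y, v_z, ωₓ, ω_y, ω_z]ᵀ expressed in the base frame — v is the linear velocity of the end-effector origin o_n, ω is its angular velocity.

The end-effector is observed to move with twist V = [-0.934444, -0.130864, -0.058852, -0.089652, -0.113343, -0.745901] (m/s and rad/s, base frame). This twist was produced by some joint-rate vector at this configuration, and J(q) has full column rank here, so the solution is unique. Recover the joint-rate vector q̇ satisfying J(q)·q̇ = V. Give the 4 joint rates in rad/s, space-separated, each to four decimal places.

o_n = [0.1755, -1.2816, -1.6400]
J₁: ẑ×o_n = [1.2816, 0.1755, -0.0000], ω = ẑ
J2: z=[0.5878, -0.8090, 0.0000] o=[0.2023, 0.1469, 0.0600] → [1.3753, 0.9992, -0.8613, 0.5878, -0.8090, 0.0000]
J3: z=[0.5878, -0.8090, 0.0000] o=[0.0021, -0.5423, -0.3673] → [1.0297, 0.7481, -0.2943, 0.5878, -0.8090, 0.0000]
J4: z=[0.6545, 0.4755, -0.5878] o=[-0.0878, -1.1886, -0.9902] → [-0.3637, 0.2705, -0.1861, 0.6545, 0.4755, -0.5878]
q̇ = J⁺·V = [-0.8470, 0.1400, -0.1010, -0.1720]

-0.8470 0.1400 -0.1010 -0.1720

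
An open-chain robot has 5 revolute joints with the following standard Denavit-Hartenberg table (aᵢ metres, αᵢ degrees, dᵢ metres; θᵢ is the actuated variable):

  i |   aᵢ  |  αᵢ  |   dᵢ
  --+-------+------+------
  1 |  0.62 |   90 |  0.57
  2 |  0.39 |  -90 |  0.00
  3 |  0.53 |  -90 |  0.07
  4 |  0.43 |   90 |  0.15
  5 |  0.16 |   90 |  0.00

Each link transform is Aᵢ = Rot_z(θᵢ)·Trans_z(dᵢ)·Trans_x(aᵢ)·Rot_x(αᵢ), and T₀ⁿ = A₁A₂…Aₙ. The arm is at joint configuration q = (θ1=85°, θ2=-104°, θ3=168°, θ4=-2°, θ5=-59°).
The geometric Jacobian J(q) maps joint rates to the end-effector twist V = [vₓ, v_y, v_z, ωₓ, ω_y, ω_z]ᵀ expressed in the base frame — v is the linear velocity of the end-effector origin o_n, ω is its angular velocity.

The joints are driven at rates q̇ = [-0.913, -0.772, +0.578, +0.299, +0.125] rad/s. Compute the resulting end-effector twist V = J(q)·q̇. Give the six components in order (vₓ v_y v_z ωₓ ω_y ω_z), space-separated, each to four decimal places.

o_n = [-0.1285, 0.8727, 1.1620]
J₁: ẑ×o_n = [-0.8727, -0.1285, 0.0000], ω = ẑ
J2: z=[0.9962, -0.0872, 0.0000] o=[0.0540, 0.6176, 0.5700] → [-0.0516, -0.5897, 0.2382, 0.9962, -0.0872, 0.0000]
J3: z=[0.0846, 0.9666, -0.2419] o=[0.0458, 0.5237, 0.1916] → [1.0224, -0.0399, 0.1980, 0.0846, 0.9666, -0.2419]
J4: z=[0.9788, -0.0351, 0.2017] o=[-0.0471, 0.7259, 0.6777] → [-0.0466, -0.4905, 0.1409, 0.9788, -0.0351, 0.2017]
J5: z=[0.0910, 0.9572, -0.2749] o=[0.0208, 0.8442, 1.1122] → [0.0555, 0.0365, 0.1456, 0.0910, 0.9572, -0.2749]
V = J·q̇ = [1.4205, 0.4075, -0.0091, -0.4161, 0.7351, -1.0269]

1.4205 0.4075 -0.0091 -0.4161 0.7351 -1.0269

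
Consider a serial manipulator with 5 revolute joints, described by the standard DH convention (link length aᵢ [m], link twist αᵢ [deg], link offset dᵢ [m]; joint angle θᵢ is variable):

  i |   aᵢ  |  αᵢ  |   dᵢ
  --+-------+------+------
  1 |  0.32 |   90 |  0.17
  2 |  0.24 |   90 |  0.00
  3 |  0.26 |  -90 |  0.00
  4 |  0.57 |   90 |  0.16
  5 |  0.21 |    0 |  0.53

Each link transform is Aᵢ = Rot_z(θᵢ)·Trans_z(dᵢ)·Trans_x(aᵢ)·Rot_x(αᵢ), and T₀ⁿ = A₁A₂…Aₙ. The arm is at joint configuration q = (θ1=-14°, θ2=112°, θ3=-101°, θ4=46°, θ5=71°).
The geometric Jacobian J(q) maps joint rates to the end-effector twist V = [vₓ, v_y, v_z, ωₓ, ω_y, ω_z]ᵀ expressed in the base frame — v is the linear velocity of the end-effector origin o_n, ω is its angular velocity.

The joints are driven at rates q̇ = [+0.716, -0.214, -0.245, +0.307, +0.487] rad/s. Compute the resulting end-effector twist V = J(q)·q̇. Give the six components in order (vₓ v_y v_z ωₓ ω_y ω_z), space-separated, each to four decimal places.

-0.7996 0.2137 -0.2301 0.1478 0.5985 0.9684

o_n = [0.3628, 1.0774, 0.4929]
J₁: ẑ×o_n = [-1.0774, 0.3628, 0.0000], ω = ẑ
J2: z=[-0.2419, -0.9703, 0.0000] o=[0.3105, -0.0774, 0.1700] → [-0.3133, 0.0781, -0.2286, -0.2419, -0.9703, 0.0000]
J3: z=[0.8996, -0.2243, 0.3746] o=[0.2233, -0.0557, 0.3925] → [-0.4470, -0.0380, 1.0507, 0.8996, -0.2243, 0.3746]
J4: z=[-0.3106, 0.2741, 0.9101] o=[0.3030, 0.1875, 0.3465] → [-0.7699, 0.0999, -0.2928, -0.3106, 0.2741, 0.9101]
J5: z=[0.8457, 0.5169, 0.1330] o=[0.0060, 0.6936, 0.2685] → [0.0649, -0.1423, 0.1401, 0.8457, 0.5169, 0.1330]
V = J·q̇ = [-0.7996, 0.2137, -0.2301, 0.1478, 0.5985, 0.9684]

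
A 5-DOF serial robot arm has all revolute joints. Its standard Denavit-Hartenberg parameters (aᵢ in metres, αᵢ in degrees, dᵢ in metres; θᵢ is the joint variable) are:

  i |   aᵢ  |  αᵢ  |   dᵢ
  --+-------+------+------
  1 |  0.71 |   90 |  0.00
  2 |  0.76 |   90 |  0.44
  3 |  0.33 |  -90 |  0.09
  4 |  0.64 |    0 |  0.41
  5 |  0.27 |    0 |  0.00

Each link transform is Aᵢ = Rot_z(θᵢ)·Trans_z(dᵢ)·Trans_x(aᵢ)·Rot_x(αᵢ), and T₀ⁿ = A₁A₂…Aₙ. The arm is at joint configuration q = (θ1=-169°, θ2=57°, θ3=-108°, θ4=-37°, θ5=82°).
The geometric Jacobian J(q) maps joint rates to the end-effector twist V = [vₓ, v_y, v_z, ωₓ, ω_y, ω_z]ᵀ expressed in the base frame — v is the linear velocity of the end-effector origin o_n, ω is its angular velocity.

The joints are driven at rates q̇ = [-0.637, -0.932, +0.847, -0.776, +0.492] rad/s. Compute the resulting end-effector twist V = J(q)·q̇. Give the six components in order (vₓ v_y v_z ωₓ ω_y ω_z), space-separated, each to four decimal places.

-2.0534 0.8083 -0.0389 -0.3918 -0.9362 -1.3248

o_n = [-1.2477, -0.9233, 0.5421]
J₁: ẑ×o_n = [0.9233, -1.2477, 0.0000], ω = ẑ
J2: z=[-0.1908, 0.9816, 0.0000] o=[-0.6970, -0.1355, 0.0000] → [0.5322, 0.1034, 0.6910, -0.1908, 0.9816, 0.0000]
J3: z=[-0.8233, -0.1600, -0.5446] o=[-1.1872, 0.2175, 0.6374] → [-0.6060, -0.0455, 0.9294, -0.8233, -0.1600, -0.5446]
J4: z=[-0.4495, -0.4022, 0.7976] o=[-1.1469, -0.0944, 0.5028] → [0.6453, -0.0628, 0.3320, -0.4495, -0.4022, 0.7976]
J5: z=[-0.4495, -0.4022, 0.7976] o=[-1.4711, -0.7817, 0.4876] → [0.0910, 0.2027, 0.1535, -0.4495, -0.4022, 0.7976]
V = J·q̇ = [-2.0534, 0.8083, -0.0389, -0.3918, -0.9362, -1.3248]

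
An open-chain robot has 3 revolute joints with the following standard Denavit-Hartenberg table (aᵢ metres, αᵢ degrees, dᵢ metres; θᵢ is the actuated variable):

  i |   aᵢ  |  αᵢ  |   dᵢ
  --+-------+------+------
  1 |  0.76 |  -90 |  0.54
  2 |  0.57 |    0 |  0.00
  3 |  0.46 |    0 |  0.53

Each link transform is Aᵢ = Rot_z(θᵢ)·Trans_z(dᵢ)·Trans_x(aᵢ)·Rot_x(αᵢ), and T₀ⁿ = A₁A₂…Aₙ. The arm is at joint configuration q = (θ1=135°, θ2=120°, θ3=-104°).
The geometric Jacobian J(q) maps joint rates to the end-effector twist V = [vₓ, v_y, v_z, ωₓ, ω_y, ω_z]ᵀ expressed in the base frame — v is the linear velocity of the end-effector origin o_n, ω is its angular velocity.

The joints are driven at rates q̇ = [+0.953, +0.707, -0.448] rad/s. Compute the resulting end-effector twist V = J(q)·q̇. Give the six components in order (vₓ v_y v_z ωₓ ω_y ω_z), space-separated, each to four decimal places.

0.0091 -1.2452 0.0870 -0.1831 -0.1831 0.9530

o_n = [-1.0233, 0.2738, -0.0804]
J₁: ẑ×o_n = [-0.2738, -1.0233, 0.0000], ω = ẑ
J2: z=[-0.7071, -0.7071, 0.0000] o=[-0.5374, 0.5374, 0.5400] → [0.4387, -0.4387, -0.1572, -0.7071, -0.7071, 0.0000]
J3: z=[-0.7071, -0.7071, 0.0000] o=[-0.3359, 0.3359, 0.0464] → [0.0897, -0.0897, -0.4422, -0.7071, -0.7071, 0.0000]
V = J·q̇ = [0.0091, -1.2452, 0.0870, -0.1831, -0.1831, 0.9530]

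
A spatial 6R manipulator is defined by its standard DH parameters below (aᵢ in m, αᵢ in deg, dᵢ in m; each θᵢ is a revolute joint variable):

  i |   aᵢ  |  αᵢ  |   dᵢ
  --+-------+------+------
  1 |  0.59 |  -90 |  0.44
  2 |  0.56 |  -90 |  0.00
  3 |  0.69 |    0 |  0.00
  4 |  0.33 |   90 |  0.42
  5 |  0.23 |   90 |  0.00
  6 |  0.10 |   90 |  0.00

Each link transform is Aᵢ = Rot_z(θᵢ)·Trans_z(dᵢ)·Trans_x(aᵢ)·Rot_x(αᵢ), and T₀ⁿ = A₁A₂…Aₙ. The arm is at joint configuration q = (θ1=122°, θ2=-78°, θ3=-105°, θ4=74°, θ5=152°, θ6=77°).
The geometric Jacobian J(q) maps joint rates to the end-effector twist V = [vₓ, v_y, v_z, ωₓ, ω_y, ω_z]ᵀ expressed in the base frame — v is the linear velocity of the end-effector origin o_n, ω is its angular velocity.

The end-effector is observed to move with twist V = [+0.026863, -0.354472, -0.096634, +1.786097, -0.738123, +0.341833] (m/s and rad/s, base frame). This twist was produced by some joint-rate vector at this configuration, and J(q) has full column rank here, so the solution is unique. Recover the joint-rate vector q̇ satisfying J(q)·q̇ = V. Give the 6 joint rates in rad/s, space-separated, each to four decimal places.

0.2150 -0.5770 -0.4700 -0.2380 -0.3640 -0.9700

o_n = [-1.3212, 0.5950, 0.7418]
J₁: ẑ×o_n = [-0.5950, -1.3212, 0.0000], ω = ẑ
J2: z=[-0.8480, -0.5299, 0.0000] o=[-0.3127, 0.5003, 0.4400] → [-0.1599, 0.2559, -0.6147, -0.8480, -0.5299, 0.0000]
J3: z=[-0.5183, 0.8295, -0.2079] o=[-0.3744, 0.5991, 0.9878] → [-0.2049, 0.0694, 0.7876, -0.5183, 0.8295, -0.2079]
J4: z=[-0.5183, 0.8295, -0.2079] o=[-0.9199, 0.2144, 0.8131] → [0.0200, 0.0465, 0.1356, -0.5183, 0.8295, -0.2079]
J5: z=[-0.6702, -0.5450, -0.5038] o=[-1.3129, 0.5226, 1.0024] → [0.1785, -0.1705, -0.0530, -0.6702, -0.5450, -0.5038]
J6: z=[-0.7071, 0.6752, 0.2100] o=[-1.2610, 0.6369, 0.8097] → [-0.0371, -0.0607, 0.0703, -0.7071, 0.6752, 0.2100]
q̇ = J⁺·V = [0.2150, -0.5770, -0.4700, -0.2380, -0.3640, -0.9700]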